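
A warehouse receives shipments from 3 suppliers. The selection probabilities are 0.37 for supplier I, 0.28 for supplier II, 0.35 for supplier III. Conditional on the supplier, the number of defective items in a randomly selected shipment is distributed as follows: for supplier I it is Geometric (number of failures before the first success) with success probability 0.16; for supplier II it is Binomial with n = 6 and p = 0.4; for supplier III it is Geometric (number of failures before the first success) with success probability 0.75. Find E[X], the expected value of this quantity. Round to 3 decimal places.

2.731

Component means — I: 5.25; II: 2.4; III: 0.333333.
E[X] = 0.37·5.25 + 0.28·2.4 + 0.35·0.333333 = 2.73117.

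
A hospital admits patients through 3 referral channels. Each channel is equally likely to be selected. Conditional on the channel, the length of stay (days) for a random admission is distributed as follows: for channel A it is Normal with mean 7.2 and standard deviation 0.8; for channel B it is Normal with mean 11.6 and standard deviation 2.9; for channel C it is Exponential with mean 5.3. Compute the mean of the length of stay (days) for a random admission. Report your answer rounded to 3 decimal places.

Component means — A: 7.2; B: 11.6; C: 5.3.
E[X] = 0.333333·7.2 + 0.333333·11.6 + 0.333333·5.3 = 8.03333.

8.033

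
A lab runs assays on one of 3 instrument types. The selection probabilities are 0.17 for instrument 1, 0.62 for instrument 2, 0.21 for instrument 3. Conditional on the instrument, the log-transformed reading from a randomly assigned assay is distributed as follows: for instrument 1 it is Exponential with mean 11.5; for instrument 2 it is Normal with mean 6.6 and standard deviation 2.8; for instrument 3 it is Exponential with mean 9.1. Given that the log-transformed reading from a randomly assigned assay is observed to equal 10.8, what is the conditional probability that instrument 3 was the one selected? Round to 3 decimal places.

0.170

Likelihoods f(10.8 | ·): 1: 0.0339972; 2: 0.0462563; 3: 0.0335376.
Posterior ∝ prior × likelihood. Numerator for 3: 0.21·0.0335376 = 0.0070429.
Normalizing constant: 0.17·0.0339972 + 0.62·0.0462563 + 0.21·0.0335376 = 0.0415013.
P(3 | observation) = 0.0070429 / 0.0415013 = 0.169703.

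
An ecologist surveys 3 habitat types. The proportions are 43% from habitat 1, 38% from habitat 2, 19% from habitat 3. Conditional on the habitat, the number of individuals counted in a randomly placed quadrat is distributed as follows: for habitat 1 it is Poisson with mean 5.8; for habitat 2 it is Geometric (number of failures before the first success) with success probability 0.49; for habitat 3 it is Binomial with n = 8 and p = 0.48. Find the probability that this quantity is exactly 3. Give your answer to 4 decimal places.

0.1118

Conditional on each habitat, P(X = 3): 1: 0.098452; 2: 0.064999; 3: 0.235466.
By total probability, P(X = 3) = 0.43·0.098452 + 0.38·0.064999 + 0.19·0.235466 = 0.111773.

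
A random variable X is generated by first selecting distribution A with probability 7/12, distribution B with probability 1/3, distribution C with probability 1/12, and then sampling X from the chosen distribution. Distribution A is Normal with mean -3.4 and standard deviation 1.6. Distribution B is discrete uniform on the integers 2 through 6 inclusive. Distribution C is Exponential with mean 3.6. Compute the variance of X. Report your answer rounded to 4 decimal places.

16.2742

Per component, A: μ=-3.4, E[X²]=14.12; B: μ=4, E[X²]=18; C: μ=3.6, E[X²]=25.92.
E[X] = 0.583333·-3.4 + 0.333333·4 + 0.0833333·3.6 = -0.35.
E[X²] = 0.583333·14.12 + 0.333333·18 + 0.0833333·25.92 = 16.3967.
Var(X) = E[X²] − (E[X])² = 16.3967 − 0.1225 = 16.2742.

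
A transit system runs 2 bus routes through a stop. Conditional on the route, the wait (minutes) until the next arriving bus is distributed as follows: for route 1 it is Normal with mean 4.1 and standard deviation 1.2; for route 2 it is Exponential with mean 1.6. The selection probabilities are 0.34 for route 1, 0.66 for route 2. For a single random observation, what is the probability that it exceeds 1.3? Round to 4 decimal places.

Conditional on each route, P(X > 1.3): 1: 0.990185; 2: 0.443747.
By total probability, P(X > 1.3) = 0.34·0.990185 + 0.66·0.443747 = 0.629536.

0.6295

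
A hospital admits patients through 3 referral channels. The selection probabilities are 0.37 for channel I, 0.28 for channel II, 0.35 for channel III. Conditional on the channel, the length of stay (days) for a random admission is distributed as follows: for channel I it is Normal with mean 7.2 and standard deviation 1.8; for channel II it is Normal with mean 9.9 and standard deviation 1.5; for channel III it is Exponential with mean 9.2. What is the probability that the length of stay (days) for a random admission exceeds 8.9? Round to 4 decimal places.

0.4061

Conditional on each channel, P(X > 8.9): I: 0.172471; II: 0.747507; III: 0.380073.
By total probability, P(X > 8.9) = 0.37·0.172471 + 0.28·0.747507 + 0.35·0.380073 = 0.406142.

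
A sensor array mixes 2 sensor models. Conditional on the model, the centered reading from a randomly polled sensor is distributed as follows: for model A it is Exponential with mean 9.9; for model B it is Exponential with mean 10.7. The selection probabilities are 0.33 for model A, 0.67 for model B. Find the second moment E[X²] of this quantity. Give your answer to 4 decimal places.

218.1032

For each component E[X²] = Var + (mean)², giving A: 196.02; B: 228.98.
Overall E[X²] = 0.33·196.02 + 0.67·228.98 = 218.103.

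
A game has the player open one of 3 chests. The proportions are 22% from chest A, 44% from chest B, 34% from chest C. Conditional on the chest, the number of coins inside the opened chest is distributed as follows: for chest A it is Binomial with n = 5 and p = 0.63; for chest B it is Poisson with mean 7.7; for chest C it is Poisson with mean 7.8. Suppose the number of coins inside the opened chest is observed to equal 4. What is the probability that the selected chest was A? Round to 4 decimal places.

Likelihoods P(X=4 | ·): A: 0.29143; B: 0.0663261; C: 0.0631932.
Posterior ∝ prior × likelihood. Numerator for A: 0.22·0.29143 = 0.0641146.
Normalizing constant: 0.22·0.29143 + 0.44·0.0663261 + 0.34·0.0631932 = 0.114784.
P(A | observation) = 0.0641146 / 0.114784 = 0.558568.

0.5586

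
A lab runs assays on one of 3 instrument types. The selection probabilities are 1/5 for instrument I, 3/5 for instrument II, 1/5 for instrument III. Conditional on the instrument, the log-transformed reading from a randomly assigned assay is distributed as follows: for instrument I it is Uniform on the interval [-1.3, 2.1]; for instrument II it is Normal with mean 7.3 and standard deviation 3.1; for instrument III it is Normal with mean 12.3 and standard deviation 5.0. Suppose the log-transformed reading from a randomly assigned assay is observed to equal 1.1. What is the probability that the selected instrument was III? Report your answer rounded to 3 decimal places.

0.018

Likelihoods f(1.1 | ·): I: 0.294118; II: 0.0174164; III: 0.00649205.
Posterior ∝ prior × likelihood. Numerator for III: 0.2·0.00649205 = 0.00129841.
Normalizing constant: 0.2·0.294118 + 0.6·0.0174164 + 0.2·0.00649205 = 0.0705718.
P(III | observation) = 0.00129841 / 0.0705718 = 0.0183984.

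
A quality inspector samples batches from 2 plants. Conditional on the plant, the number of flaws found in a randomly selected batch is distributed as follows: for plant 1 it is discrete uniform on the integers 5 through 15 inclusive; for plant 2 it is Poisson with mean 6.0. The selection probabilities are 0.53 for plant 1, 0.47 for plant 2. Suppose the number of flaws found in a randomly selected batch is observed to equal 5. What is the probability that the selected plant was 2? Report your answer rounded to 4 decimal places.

0.6104

Likelihoods P(X=5 | ·): 1: 0.0909091; 2: 0.160623.
Posterior ∝ prior × likelihood. Numerator for 2: 0.47·0.160623 = 0.0754929.
Normalizing constant: 0.53·0.0909091 + 0.47·0.160623 = 0.123675.
P(2 | observation) = 0.0754929 / 0.123675 = 0.610415.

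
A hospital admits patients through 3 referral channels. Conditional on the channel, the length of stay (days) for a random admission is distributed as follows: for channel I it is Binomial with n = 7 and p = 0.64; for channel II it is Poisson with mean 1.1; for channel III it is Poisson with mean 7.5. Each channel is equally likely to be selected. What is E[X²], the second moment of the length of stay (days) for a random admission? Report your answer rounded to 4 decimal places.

29.2477

For each component E[X²] = Var + (mean)², giving I: 21.6832; II: 2.31; III: 63.75.
Overall E[X²] = 0.333333·21.6832 + 0.333333·2.31 + 0.333333·63.75 = 29.2477.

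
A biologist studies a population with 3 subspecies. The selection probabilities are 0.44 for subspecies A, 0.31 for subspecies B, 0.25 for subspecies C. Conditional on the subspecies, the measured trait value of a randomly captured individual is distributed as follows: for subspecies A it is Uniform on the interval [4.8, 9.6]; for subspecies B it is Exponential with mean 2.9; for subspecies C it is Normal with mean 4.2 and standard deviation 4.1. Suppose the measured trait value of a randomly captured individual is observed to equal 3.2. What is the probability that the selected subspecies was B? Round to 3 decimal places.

0.600

Likelihoods f(3.2 | ·): A: 0; B: 0.114388; C: 0.0944514.
Posterior ∝ prior × likelihood. Numerator for B: 0.31·0.114388 = 0.0354603.
Normalizing constant: 0.44·0 + 0.31·0.114388 + 0.25·0.0944514 = 0.0590731.
P(B | observation) = 0.0354603 / 0.0590731 = 0.600278.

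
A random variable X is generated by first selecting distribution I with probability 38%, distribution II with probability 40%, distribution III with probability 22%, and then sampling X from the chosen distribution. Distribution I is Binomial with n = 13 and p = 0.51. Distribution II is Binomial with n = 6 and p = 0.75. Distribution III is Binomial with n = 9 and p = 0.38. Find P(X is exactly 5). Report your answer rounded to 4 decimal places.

Conditional on each component, P(X = 5): I: 0.14757; II: 0.355957; III: 0.147521.
By total probability, P(X = 5) = 0.38·0.14757 + 0.4·0.355957 + 0.22·0.147521 = 0.230914.

0.2309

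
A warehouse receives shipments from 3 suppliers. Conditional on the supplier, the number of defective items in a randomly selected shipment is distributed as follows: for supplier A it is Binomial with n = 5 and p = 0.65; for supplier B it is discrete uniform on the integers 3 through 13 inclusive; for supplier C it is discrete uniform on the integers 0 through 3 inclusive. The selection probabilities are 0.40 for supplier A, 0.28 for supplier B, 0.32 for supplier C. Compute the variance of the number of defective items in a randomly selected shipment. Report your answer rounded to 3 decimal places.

10.360

Per component, A: μ=3.25, E[X²]=11.7; B: μ=8, E[X²]=74; C: μ=1.5, E[X²]=3.5.
E[X] = 0.4·3.25 + 0.28·8 + 0.32·1.5 = 4.02.
E[X²] = 0.4·11.7 + 0.28·74 + 0.32·3.5 = 26.52.
Var(X) = E[X²] − (E[X])² = 26.52 − 16.1604 = 10.3596.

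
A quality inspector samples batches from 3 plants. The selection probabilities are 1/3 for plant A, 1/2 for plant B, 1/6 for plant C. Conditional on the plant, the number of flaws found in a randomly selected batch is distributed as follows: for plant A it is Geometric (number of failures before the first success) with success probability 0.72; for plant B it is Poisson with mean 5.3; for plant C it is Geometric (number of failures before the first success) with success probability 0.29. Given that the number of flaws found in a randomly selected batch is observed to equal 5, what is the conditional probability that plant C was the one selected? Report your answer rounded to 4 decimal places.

Likelihoods P(X=5 | ·): A: 0.00123915; B: 0.173955; C: 0.0523227.
Posterior ∝ prior × likelihood. Numerator for C: 0.166667·0.0523227 = 0.00872044.
Normalizing constant: 0.333333·0.00123915 + 0.5·0.173955 + 0.166667·0.0523227 = 0.0961111.
P(C | observation) = 0.00872044 / 0.0961111 = 0.090733.

0.0907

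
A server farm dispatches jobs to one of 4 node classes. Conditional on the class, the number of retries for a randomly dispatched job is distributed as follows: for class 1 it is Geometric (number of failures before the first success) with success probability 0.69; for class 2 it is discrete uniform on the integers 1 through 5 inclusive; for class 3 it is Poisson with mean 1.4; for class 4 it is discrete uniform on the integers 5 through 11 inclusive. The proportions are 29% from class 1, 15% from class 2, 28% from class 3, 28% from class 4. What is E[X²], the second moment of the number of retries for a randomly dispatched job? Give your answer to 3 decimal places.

21.878

For each component E[X²] = Var + (mean)², giving 1: 0.852972; 2: 11; 3: 3.36; 4: 68.
Overall E[X²] = 0.29·0.852972 + 0.15·11 + 0.28·3.36 + 0.28·68 = 21.8782.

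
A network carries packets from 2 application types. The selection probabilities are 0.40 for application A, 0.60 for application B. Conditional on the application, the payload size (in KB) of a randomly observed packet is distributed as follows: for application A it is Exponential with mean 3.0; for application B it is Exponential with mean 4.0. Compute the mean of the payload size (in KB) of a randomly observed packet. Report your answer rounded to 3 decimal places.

Component means — A: 3; B: 4.
E[X] = 0.4·3 + 0.6·4 = 3.6.

3.600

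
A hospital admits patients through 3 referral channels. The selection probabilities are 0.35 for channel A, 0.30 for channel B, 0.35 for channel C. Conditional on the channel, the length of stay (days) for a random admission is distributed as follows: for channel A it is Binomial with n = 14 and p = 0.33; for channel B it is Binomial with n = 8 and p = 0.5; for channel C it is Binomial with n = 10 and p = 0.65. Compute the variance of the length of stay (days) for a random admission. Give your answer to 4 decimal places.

3.6092

Per component, A: μ=4.62, E[X²]=24.4398; B: μ=4, E[X²]=18; C: μ=6.5, E[X²]=44.525.
E[X] = 0.35·4.62 + 0.3·4 + 0.35·6.5 = 5.092.
E[X²] = 0.35·24.4398 + 0.3·18 + 0.35·44.525 = 29.5377.
Var(X) = E[X²] − (E[X])² = 29.5377 − 25.9285 = 3.60922.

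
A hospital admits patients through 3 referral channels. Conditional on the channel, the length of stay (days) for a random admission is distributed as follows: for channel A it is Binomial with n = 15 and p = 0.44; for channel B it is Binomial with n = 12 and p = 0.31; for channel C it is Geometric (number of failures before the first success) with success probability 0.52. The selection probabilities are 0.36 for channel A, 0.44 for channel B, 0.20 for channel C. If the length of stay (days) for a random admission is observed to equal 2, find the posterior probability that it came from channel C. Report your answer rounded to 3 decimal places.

0.249

Likelihoods P(X=2 | ·): A: 0.0108278; B: 0.155152; C: 0.119808.
Posterior ∝ prior × likelihood. Numerator for C: 0.2·0.119808 = 0.0239616.
Normalizing constant: 0.36·0.0108278 + 0.44·0.155152 + 0.2·0.119808 = 0.0961266.
P(C | observation) = 0.0239616 / 0.0961266 = 0.249271.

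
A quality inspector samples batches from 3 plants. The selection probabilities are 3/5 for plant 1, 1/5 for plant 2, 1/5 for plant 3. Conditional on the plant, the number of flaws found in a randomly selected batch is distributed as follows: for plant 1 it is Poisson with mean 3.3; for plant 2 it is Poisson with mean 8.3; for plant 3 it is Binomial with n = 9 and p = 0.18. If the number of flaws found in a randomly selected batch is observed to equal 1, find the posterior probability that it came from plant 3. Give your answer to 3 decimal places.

Likelihoods P(X=1 | ·): 1: 0.121714; 2: 0.00206269; 3: 0.331151.
Posterior ∝ prior × likelihood. Numerator for 3: 0.2·0.331151 = 0.0662302.
Normalizing constant: 0.6·0.121714 + 0.2·0.00206269 + 0.2·0.331151 = 0.139671.
P(3 | observation) = 0.0662302 / 0.139671 = 0.474186.

0.474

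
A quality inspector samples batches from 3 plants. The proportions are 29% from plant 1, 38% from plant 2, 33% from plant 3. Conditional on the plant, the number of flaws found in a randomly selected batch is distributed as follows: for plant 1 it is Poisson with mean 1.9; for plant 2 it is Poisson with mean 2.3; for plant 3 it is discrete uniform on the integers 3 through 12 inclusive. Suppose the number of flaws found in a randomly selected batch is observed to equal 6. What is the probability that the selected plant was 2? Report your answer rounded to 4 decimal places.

0.1794

Likelihoods P(X=6 | ·): 1: 0.00977304; 2: 0.0206138; 3: 0.1.
Posterior ∝ prior × likelihood. Numerator for 2: 0.38·0.0206138 = 0.00783323.
Normalizing constant: 0.29·0.00977304 + 0.38·0.0206138 + 0.33·0.1 = 0.0436674.
P(2 | observation) = 0.00783323 / 0.0436674 = 0.179384.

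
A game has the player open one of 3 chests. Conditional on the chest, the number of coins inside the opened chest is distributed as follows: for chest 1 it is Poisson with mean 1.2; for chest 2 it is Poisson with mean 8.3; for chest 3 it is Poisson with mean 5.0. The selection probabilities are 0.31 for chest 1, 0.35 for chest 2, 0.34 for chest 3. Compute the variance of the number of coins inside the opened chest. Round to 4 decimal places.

Per component, 1: μ=1.2, E[X²]=2.64; 2: μ=8.3, E[X²]=77.19; 3: μ=5, E[X²]=30.
E[X] = 0.31·1.2 + 0.35·8.3 + 0.34·5 = 4.977.
E[X²] = 0.31·2.64 + 0.35·77.19 + 0.34·30 = 38.0349.
Var(X) = E[X²] − (E[X])² = 38.0349 − 24.7705 = 13.2644.

13.2644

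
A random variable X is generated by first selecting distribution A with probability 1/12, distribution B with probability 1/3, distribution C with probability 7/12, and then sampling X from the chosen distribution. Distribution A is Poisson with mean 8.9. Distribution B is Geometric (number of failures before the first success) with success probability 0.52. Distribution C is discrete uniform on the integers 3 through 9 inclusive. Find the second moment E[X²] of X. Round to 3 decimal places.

31.552

For each component E[X²] = Var + (mean)², giving A: 88.11; B: 2.62722; C: 40.
Overall E[X²] = 0.0833333·88.11 + 0.333333·2.62722 + 0.583333·40 = 31.5516.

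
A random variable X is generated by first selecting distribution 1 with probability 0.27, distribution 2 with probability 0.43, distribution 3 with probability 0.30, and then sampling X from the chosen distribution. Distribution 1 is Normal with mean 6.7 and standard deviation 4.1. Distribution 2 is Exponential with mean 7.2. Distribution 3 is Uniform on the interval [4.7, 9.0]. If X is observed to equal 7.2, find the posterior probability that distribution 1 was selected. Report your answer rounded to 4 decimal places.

0.2213

Likelihoods f(7.2 | ·): 1: 0.0965821; 2: 0.0510944; 3: 0.232558.
Posterior ∝ prior × likelihood. Numerator for 1: 0.27·0.0965821 = 0.0260772.
Normalizing constant: 0.27·0.0965821 + 0.43·0.0510944 + 0.3·0.232558 = 0.117815.
P(1 | observation) = 0.0260772 / 0.117815 = 0.22134.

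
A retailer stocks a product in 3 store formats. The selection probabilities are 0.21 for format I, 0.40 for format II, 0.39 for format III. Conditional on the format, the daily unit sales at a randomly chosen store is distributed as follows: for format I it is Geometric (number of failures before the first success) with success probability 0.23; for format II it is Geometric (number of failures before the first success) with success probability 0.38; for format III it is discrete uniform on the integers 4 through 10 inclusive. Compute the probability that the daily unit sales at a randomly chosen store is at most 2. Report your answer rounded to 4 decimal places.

Conditional on each format, P(X ≤ 2): I: 0.543467; II: 0.761672; III: 0.
By total probability, P(X ≤ 2) = 0.21·0.543467 + 0.4·0.761672 + 0.39·0 = 0.418797.

0.4188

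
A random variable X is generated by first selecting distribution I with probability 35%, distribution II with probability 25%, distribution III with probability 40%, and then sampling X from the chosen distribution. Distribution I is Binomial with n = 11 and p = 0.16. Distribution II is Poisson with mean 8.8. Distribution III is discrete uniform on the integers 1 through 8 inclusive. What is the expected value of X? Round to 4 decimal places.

Component means — I: 1.76; II: 8.8; III: 4.5.
E[X] = 0.35·1.76 + 0.25·8.8 + 0.4·4.5 = 4.616.

4.6160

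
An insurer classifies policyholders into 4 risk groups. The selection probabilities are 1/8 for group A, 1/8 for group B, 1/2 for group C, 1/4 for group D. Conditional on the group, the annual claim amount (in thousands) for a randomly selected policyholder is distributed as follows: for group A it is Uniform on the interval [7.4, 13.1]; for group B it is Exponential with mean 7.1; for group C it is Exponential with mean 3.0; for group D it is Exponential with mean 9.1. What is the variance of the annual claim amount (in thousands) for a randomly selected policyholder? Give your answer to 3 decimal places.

Per component, A: μ=10.25, E[X²]=107.77; B: μ=7.1, E[X²]=100.82; C: μ=3, E[X²]=18; D: μ=9.1, E[X²]=165.62.
E[X] = 0.125·10.25 + 0.125·7.1 + 0.5·3 + 0.25·9.1 = 5.94375.
E[X²] = 0.125·107.77 + 0.125·100.82 + 0.5·18 + 0.25·165.62 = 76.4787.
Var(X) = E[X²] − (E[X])² = 76.4787 − 35.3282 = 41.1506.

41.151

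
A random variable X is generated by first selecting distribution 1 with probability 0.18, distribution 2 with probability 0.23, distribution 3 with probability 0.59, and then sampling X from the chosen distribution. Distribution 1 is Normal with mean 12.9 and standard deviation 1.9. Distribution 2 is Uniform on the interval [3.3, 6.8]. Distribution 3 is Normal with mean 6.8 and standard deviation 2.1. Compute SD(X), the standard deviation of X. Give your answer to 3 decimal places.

3.226

Per component, 1: μ=12.9, E[X²]=170.02; 2: μ=5.05, E[X²]=26.5233; 3: μ=6.8, E[X²]=50.65.
E[X] = 0.18·12.9 + 0.23·5.05 + 0.59·6.8 = 7.4955.
E[X²] = 0.18·170.02 + 0.23·26.5233 + 0.59·50.65 = 66.5875.
Var(X) = E[X²] − (E[X])² = 66.5875 − 56.1825 = 10.4049.
SD(X) = √10.4049 = 3.22567.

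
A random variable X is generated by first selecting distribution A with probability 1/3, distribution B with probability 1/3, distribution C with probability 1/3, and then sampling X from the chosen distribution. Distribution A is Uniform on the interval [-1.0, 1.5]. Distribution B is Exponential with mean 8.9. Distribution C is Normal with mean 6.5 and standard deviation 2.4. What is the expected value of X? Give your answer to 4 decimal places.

5.2167

Component means — A: 0.25; B: 8.9; C: 6.5.
E[X] = 0.333333·0.25 + 0.333333·8.9 + 0.333333·6.5 = 5.21667.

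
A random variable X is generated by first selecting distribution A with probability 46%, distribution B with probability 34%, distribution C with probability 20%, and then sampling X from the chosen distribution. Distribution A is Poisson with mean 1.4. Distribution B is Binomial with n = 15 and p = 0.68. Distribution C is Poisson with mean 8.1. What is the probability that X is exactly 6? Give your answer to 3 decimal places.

Conditional on each component, P(X = 6): A: 0.00257883; B: 0.0174103; C: 0.119067.
By total probability, P(X = 6) = 0.46·0.00257883 + 0.34·0.0174103 + 0.2·0.119067 = 0.0309192.

0.031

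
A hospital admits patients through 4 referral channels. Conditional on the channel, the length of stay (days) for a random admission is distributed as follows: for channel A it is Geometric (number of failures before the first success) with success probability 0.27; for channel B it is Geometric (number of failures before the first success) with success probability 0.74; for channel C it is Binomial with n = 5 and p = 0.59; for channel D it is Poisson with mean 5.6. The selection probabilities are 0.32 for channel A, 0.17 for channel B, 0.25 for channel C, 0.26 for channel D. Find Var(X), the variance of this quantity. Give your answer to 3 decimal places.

Per component, A: μ=2.7037, E[X²]=17.3237; B: μ=0.351351, E[X²]=0.598247; C: μ=2.95, E[X²]=9.912; D: μ=5.6, E[X²]=36.96.
E[X] = 0.32·2.7037 + 0.17·0.351351 + 0.25·2.95 + 0.26·5.6 = 3.11841.
E[X²] = 0.32·17.3237 + 0.17·0.598247 + 0.25·9.912 + 0.26·36.96 = 17.7329.
Var(X) = E[X²] − (E[X])² = 17.7329 − 9.72451 = 8.00838.

8.008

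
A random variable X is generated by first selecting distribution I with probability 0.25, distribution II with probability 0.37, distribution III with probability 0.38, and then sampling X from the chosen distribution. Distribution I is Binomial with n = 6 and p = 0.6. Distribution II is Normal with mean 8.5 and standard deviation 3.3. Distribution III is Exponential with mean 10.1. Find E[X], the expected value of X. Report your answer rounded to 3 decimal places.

7.883

Component means — I: 3.6; II: 8.5; III: 10.1.
E[X] = 0.25·3.6 + 0.37·8.5 + 0.38·10.1 = 7.883.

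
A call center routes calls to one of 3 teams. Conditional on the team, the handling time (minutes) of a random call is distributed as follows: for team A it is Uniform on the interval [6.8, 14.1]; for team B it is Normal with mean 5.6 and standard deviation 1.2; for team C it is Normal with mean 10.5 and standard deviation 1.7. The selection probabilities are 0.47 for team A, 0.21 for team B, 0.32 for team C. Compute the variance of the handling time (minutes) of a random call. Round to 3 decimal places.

Per component, A: μ=10.45, E[X²]=113.643; B: μ=5.6, E[X²]=32.8; C: μ=10.5, E[X²]=113.14.
E[X] = 0.47·10.45 + 0.21·5.6 + 0.32·10.5 = 9.4475.
E[X²] = 0.47·113.643 + 0.21·32.8 + 0.32·113.14 = 96.5052.
Var(X) = E[X²] − (E[X])² = 96.5052 − 89.2553 = 7.24991.

7.250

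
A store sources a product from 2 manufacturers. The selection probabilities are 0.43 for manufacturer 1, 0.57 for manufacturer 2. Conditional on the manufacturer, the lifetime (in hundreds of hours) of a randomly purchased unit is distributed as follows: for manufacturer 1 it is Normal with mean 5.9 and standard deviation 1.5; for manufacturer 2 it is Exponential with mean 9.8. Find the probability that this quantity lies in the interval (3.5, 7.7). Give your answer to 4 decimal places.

Conditional on each manufacturer, P(3.5 < X < 7.7): 1: 0.830131; 2: 0.243879.
By total probability, P(3.5 < X < 7.7) = 0.43·0.830131 + 0.57·0.243879 = 0.495967.

0.4960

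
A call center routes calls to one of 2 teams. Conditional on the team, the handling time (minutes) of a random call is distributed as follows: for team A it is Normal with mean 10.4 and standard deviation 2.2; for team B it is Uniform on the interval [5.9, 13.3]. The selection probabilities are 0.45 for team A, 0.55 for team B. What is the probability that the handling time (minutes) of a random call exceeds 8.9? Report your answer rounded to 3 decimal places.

0.666

Conditional on each team, P(X > 8.9): A: 0.752323; B: 0.594595.
By total probability, P(X > 8.9) = 0.45·0.752323 + 0.55·0.594595 = 0.665572.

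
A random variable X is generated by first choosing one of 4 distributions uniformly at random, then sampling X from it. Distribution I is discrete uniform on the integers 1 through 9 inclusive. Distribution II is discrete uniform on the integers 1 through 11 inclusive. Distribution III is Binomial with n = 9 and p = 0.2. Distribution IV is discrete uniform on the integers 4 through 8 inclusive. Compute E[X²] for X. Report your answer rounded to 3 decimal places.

30.087

For each component E[X²] = Var + (mean)², giving I: 31.6667; II: 46; III: 4.68; IV: 38.
Overall E[X²] = 0.25·31.6667 + 0.25·46 + 0.25·4.68 + 0.25·38 = 30.0867.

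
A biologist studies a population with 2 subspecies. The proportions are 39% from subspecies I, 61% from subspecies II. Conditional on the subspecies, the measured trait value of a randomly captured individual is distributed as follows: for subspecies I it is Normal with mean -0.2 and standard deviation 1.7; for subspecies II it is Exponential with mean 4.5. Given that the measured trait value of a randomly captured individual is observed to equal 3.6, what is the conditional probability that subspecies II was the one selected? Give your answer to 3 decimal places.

Likelihoods f(3.6 | ·): I: 0.0192964; II: 0.0998509.
Posterior ∝ prior × likelihood. Numerator for II: 0.61·0.0998509 = 0.060909.
Normalizing constant: 0.39·0.0192964 + 0.61·0.0998509 = 0.0684346.
P(II | observation) = 0.060909 / 0.0684346 = 0.890032.

0.890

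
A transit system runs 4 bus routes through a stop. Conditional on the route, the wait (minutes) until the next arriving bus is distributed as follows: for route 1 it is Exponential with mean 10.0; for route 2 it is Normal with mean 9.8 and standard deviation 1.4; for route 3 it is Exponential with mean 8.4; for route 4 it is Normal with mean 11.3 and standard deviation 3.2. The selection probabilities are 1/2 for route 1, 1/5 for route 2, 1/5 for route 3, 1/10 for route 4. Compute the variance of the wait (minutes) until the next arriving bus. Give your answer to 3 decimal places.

Per component, 1: μ=10, E[X²]=200; 2: μ=9.8, E[X²]=98; 3: μ=8.4, E[X²]=141.12; 4: μ=11.3, E[X²]=137.93.
E[X] = 0.5·10 + 0.2·9.8 + 0.2·8.4 + 0.1·11.3 = 9.77.
E[X²] = 0.5·200 + 0.2·98 + 0.2·141.12 + 0.1·137.93 = 161.617.
Var(X) = E[X²] − (E[X])² = 161.617 − 95.4529 = 66.1641.

66.164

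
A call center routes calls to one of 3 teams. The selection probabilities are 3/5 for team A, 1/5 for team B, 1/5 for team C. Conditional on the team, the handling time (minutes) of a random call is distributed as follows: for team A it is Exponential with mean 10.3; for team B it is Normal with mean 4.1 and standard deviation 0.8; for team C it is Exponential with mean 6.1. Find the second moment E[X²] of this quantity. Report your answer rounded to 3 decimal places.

For each component E[X²] = Var + (mean)², giving A: 212.18; B: 17.45; C: 74.42.
Overall E[X²] = 0.6·212.18 + 0.2·17.45 + 0.2·74.42 = 145.682.

145.682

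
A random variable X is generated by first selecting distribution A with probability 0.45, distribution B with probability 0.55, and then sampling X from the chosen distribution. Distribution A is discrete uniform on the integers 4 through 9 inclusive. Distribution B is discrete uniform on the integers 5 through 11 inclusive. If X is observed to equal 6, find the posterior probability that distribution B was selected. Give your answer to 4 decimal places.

Likelihoods P(X=6 | ·): A: 0.166667; B: 0.142857.
Posterior ∝ prior × likelihood. Numerator for B: 0.55·0.142857 = 0.0785714.
Normalizing constant: 0.45·0.166667 + 0.55·0.142857 = 0.153571.
P(B | observation) = 0.0785714 / 0.153571 = 0.511628.

0.5116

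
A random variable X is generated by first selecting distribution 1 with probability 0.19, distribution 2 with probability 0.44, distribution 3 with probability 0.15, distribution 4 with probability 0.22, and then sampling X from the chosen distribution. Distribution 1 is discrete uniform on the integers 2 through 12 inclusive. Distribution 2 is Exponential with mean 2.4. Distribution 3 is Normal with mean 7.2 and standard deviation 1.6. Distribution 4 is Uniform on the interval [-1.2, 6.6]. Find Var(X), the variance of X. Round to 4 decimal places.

Per component, 1: μ=7, E[X²]=59; 2: μ=2.4, E[X²]=11.52; 3: μ=7.2, E[X²]=54.4; 4: μ=2.7, E[X²]=12.36.
E[X] = 0.19·7 + 0.44·2.4 + 0.15·7.2 + 0.22·2.7 = 4.06.
E[X²] = 0.19·59 + 0.44·11.52 + 0.15·54.4 + 0.22·12.36 = 27.158.
Var(X) = E[X²] − (E[X])² = 27.158 − 16.4836 = 10.6744.

10.6744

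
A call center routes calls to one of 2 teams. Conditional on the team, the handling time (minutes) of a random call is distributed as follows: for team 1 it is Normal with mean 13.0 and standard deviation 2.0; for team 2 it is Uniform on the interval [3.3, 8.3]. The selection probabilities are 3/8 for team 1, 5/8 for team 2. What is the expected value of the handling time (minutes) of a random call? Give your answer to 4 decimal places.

8.5000

Component means — 1: 13; 2: 5.8.
E[X] = 0.375·13 + 0.625·5.8 = 8.5.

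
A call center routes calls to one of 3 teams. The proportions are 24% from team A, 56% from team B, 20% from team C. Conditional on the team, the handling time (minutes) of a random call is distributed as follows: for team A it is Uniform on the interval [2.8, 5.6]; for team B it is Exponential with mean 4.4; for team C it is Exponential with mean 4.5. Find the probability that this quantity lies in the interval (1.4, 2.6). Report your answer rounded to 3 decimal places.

Conditional on each team, P(1.4 < X < 2.6): A: 0; B: 0.173647; C: 0.171488.
By total probability, P(1.4 < X < 2.6) = 0.24·0 + 0.56·0.173647 + 0.2·0.171488 = 0.13154.

0.132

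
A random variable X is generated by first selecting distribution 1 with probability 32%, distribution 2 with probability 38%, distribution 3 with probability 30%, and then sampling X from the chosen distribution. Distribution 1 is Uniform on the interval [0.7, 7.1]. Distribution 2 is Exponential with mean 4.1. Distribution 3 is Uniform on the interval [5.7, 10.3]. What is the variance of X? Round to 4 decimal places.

11.3616

Per component, 1: μ=3.9, E[X²]=18.6233; 2: μ=4.1, E[X²]=33.62; 3: μ=8, E[X²]=65.7633.
E[X] = 0.32·3.9 + 0.38·4.1 + 0.3·8 = 5.206.
E[X²] = 0.32·18.6233 + 0.38·33.62 + 0.3·65.7633 = 38.4641.
Var(X) = E[X²] − (E[X])² = 38.4641 − 27.1024 = 11.3616.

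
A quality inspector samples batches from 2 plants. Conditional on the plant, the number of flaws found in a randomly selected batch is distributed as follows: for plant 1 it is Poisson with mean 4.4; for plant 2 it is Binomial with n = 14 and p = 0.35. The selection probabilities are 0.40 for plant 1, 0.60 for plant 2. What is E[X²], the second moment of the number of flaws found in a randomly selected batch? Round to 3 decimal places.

For each component E[X²] = Var + (mean)², giving 1: 23.76; 2: 27.195.
Overall E[X²] = 0.4·23.76 + 0.6·27.195 = 25.821.

25.821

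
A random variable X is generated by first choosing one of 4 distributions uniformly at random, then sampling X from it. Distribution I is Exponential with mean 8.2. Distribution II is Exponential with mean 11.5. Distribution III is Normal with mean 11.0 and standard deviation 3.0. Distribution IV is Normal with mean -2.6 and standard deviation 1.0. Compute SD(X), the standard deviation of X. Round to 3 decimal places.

9.211

Per component, I: μ=8.2, E[X²]=134.48; II: μ=11.5, E[X²]=264.5; III: μ=11, E[X²]=130; IV: μ=-2.6, E[X²]=7.76.
E[X] = 0.25·8.2 + 0.25·11.5 + 0.25·11 + 0.25·-2.6 = 7.025.
E[X²] = 0.25·134.48 + 0.25·264.5 + 0.25·130 + 0.25·7.76 = 134.185.
Var(X) = E[X²] − (E[X])² = 134.185 − 49.3506 = 84.8344.
SD(X) = √84.8344 = 9.21056.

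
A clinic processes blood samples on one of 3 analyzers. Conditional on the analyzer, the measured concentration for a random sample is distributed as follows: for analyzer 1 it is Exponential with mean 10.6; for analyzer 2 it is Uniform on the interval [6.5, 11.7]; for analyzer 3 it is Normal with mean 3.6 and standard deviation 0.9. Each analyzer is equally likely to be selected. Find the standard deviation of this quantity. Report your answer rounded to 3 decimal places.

6.894

Per component, 1: μ=10.6, E[X²]=224.72; 2: μ=9.1, E[X²]=85.0633; 3: μ=3.6, E[X²]=13.77.
E[X] = 0.333333·10.6 + 0.333333·9.1 + 0.333333·3.6 = 7.76667.
E[X²] = 0.333333·224.72 + 0.333333·85.0633 + 0.333333·13.77 = 107.851.
Var(X) = E[X²] − (E[X])² = 107.851 − 60.3211 = 47.53.
SD(X) = √47.53 = 6.8942.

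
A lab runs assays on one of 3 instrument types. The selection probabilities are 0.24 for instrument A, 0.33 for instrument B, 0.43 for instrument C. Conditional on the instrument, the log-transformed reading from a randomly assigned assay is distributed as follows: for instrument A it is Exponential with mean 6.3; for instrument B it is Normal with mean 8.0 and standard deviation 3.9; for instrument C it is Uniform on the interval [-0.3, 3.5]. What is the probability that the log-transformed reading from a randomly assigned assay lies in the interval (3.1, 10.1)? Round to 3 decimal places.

Conditional on each instrument, P(3.1 < X < 10.1): A: 0.410107; B: 0.600387; C: 0.105263.
By total probability, P(3.1 < X < 10.1) = 0.24·0.410107 + 0.33·0.600387 + 0.43·0.105263 = 0.341817.

0.342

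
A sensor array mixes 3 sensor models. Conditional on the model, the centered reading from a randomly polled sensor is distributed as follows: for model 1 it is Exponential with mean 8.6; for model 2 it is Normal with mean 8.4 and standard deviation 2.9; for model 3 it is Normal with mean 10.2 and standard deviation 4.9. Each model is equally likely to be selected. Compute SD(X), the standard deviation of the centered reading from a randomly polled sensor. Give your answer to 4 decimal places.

Per component, 1: μ=8.6, E[X²]=147.92; 2: μ=8.4, E[X²]=78.97; 3: μ=10.2, E[X²]=128.05.
E[X] = 0.333333·8.6 + 0.333333·8.4 + 0.333333·10.2 = 9.06667.
E[X²] = 0.333333·147.92 + 0.333333·78.97 + 0.333333·128.05 = 118.313.
Var(X) = E[X²] − (E[X])² = 118.313 − 82.2044 = 36.1089.
SD(X) = √36.1089 = 6.00907.

6.0091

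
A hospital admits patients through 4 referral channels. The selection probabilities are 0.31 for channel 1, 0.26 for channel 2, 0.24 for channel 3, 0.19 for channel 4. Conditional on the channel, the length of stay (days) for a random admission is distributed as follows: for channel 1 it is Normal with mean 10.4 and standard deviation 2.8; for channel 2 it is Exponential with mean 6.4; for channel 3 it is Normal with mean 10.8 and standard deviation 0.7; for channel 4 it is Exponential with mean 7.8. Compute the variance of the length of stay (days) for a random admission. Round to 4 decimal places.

28.1722

Per component, 1: μ=10.4, E[X²]=116; 2: μ=6.4, E[X²]=81.92; 3: μ=10.8, E[X²]=117.13; 4: μ=7.8, E[X²]=121.68.
E[X] = 0.31·10.4 + 0.26·6.4 + 0.24·10.8 + 0.19·7.8 = 8.962.
E[X²] = 0.31·116 + 0.26·81.92 + 0.24·117.13 + 0.19·121.68 = 108.49.
Var(X) = E[X²] − (E[X])² = 108.49 − 80.3174 = 28.1722.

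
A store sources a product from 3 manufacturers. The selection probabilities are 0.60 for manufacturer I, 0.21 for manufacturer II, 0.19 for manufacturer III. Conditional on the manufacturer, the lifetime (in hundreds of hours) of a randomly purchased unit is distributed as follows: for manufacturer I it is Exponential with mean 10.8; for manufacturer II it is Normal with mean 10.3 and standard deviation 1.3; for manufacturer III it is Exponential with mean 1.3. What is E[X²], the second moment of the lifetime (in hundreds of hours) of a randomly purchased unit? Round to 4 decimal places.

163.2440

For each component E[X²] = Var + (mean)², giving I: 233.28; II: 107.78; III: 3.38.
Overall E[X²] = 0.6·233.28 + 0.21·107.78 + 0.19·3.38 = 163.244.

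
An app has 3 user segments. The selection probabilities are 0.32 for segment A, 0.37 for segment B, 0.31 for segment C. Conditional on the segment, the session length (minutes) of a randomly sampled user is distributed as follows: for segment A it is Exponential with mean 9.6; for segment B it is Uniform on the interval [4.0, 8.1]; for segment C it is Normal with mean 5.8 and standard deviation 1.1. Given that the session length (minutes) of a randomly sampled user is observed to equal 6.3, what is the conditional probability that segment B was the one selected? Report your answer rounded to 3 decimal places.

Likelihoods f(6.3 | ·): A: 0.054041; B: 0.243902; C: 0.327079.
Posterior ∝ prior × likelihood. Numerator for B: 0.37·0.243902 = 0.0902439.
Normalizing constant: 0.32·0.054041 + 0.37·0.243902 + 0.31·0.327079 = 0.208931.
P(B | observation) = 0.0902439 / 0.208931 = 0.431931.

0.432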